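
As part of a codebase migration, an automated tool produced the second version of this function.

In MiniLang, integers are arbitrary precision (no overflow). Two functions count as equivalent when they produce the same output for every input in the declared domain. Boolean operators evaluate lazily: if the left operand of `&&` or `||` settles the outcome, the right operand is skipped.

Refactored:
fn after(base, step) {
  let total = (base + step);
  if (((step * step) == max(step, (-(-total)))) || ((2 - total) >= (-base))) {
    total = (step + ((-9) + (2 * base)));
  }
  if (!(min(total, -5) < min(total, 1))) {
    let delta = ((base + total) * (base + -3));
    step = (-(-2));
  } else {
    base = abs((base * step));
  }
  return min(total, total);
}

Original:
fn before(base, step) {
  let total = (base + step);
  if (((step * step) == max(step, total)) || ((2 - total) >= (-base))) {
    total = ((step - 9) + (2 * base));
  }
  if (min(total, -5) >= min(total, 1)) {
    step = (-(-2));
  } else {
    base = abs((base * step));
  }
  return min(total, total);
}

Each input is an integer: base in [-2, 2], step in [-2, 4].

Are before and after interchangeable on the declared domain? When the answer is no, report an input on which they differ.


Side by side, the visible changes include: local variable names differ, and statement counts differ, and arithmetic usage differs, and constant usage differs, and comparison usage differs, and boolean connective usage differs.
Spot check at base=0, step=-1 — before: total := -1 | (((step * step) == max(step, total)) || ((2 - total) >= (-base))): true | total := -10 | (min(total, -5) >= min(total, 1)): true | step := 2 | result -10. after: total := -1 | (((step * step) == max(step, (-(-total)))) || ((2 - total) >= (-base))): true | total := -10 | (!(min(total, -5) < min(total, 1))): true | delta := 30 | step := 2 | result -10. Both give -10.
Across all 35 domain points the two functions coincide.
verdict: equivalent


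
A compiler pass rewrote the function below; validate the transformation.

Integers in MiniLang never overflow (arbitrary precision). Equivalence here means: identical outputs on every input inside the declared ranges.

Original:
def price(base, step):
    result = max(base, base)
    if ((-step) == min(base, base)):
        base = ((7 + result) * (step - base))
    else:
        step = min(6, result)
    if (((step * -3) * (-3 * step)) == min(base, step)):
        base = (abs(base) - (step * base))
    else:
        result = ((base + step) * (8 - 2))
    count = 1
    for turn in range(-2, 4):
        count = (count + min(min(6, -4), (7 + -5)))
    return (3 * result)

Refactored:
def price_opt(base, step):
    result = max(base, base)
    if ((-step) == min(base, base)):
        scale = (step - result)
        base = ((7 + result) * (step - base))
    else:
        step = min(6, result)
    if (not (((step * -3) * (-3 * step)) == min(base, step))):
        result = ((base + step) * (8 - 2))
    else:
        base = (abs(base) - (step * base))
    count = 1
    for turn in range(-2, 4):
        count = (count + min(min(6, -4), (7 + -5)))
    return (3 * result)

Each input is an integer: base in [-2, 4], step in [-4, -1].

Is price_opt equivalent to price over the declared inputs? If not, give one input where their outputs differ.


Side by side, the visible changes include: local variable names differ, plus boolean connective usage differs, plus statement counts differ, plus arithmetic usage differs.
As a probe, take base=4, step=-3: price runs result becomes 4; next ((-step) == min(base, base)) evaluates to false; next step becomes 4; next (((step * -3) * (-3 * step)) == min(base, step)) evaluates to false; next result becomes 48; next count becomes 1; next at turn=-2:; next count becomes -3; next at turn=-1:; next count becomes -7; next at turn=0:; next count becomes -11; next at turn=1:; next count becomes -15; next at turn=2:; next count becomes -19; next at turn=3:; next count becomes -23; next final value 144; price_opt runs result becomes 4; next ((-step) == min(base, base)) evaluates to false; next step becomes 4; next (not (((step * -3) * (-3 * step)) == min(base, step))) evaluates to true; next result becomes 48; next count becomes 1; next at turn=-2:; next count becomes -3; next at turn=-1:; next count becomes -7; next at turn=0:; next count becomes -11; next at turn=1:; next count becomes -15; next at turn=2:; next count becomes -19; next at turn=3:; next count becomes -23; next final value 144; both end at 144.
Every one of the 28 inputs gives matching results.
verdict: equivalent


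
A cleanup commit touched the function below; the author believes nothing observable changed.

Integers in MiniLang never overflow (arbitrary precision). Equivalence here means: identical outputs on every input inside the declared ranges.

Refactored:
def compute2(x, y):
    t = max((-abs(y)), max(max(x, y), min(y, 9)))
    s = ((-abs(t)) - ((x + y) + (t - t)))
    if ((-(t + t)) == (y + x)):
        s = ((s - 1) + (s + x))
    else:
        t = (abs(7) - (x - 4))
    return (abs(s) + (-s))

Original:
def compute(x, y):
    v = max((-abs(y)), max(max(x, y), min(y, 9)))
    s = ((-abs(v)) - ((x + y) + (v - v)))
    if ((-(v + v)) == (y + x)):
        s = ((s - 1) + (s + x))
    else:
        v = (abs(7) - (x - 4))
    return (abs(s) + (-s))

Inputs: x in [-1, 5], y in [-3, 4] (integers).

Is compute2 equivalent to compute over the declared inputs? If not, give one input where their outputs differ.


The two are interchangeable: local variable names differ, and every declared input agrees.
One worked example (x=0, y=0) — compute: v := 0 | s := 0 | ((-(v + v)) == (y + x)): true | s := -1 | result 2; compute2: t := 0 | s := 0 | ((-(t + t)) == (y + x)): true | s := -1 | result 2; agreement on 2.
Sweeping the whole domain (56 inputs) finds no disagreement.
verdict: equivalent


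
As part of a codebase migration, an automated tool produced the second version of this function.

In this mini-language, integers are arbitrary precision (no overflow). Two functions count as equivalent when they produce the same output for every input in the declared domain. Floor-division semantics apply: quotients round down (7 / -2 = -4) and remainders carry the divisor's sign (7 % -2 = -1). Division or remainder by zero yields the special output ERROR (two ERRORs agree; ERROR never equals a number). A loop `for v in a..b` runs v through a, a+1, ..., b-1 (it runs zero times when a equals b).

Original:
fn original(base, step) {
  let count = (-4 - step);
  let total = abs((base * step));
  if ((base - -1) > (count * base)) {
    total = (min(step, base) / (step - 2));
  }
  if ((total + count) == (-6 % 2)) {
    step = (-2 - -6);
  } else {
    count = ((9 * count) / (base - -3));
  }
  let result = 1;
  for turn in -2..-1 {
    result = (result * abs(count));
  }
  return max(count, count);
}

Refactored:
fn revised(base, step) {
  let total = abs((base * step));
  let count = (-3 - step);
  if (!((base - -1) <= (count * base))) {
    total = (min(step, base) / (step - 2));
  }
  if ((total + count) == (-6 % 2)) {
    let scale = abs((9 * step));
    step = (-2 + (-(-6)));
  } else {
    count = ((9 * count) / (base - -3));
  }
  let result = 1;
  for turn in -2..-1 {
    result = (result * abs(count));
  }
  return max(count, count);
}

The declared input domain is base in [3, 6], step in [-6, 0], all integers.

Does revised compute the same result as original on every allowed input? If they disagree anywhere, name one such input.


There is a counterexample at base=3, step=-6: 3 on one side, 4 on the other.
original: count becomes 2; next total becomes 18; next ((base - -1) > (count * base)) evaluates to false; next ((total + count) == (-6 % 2)) evaluates to false; next count becomes 3; next result becomes 1; next at turn=-2:; next result becomes 3; next final value 3
revised: total becomes 18; next count becomes 3; next (!((base - -1) <= (count * base))) evaluates to false; next ((total + count) == (-6 % 2)) evaluates to false; next count becomes 4; next result becomes 1; next at turn=-2:; next result becomes 4; next final value 4
verdict: not equivalent; witness: base=3, step=-6


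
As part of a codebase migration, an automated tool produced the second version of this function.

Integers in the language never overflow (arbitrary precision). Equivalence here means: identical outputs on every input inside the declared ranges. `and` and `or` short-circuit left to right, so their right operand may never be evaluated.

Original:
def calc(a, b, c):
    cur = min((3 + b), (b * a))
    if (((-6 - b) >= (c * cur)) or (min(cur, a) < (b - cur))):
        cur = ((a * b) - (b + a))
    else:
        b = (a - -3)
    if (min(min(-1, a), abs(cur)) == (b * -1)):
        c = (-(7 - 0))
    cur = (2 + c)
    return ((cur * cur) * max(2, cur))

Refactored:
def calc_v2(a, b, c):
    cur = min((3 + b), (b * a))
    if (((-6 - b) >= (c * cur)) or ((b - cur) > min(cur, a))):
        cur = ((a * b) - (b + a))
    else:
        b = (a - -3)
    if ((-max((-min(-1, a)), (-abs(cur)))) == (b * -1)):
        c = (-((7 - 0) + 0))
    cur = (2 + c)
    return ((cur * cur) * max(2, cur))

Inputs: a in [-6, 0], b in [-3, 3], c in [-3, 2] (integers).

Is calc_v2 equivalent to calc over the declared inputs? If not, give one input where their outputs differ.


The two are interchangeable: arithmetic usage differs, plus min/max/abs usage differs, plus constant usage differs, plus comparison usage differs, and every declared input agrees.
As a probe, take a=-5, b=1, c=0: calc runs cur := -5 | (((-6 - b) >= (c * cur)) or (min(cur, a) < (b - cur))): true | cur := -1 | (min(min(-1, a), abs(cur)) == (b * -1)): false | cur := 2 | result 8; calc_v2 runs cur := -5 | (((-6 - b) >= (c * cur)) or ((b - cur) > min(cur, a))): true | cur := -1 | ((-max((-min(-1, a)), (-abs(cur)))) == (b * -1)): false | cur := 2 | result 8; both end at 8.
Across all 294 domain points the two functions coincide.
verdict: equivalent


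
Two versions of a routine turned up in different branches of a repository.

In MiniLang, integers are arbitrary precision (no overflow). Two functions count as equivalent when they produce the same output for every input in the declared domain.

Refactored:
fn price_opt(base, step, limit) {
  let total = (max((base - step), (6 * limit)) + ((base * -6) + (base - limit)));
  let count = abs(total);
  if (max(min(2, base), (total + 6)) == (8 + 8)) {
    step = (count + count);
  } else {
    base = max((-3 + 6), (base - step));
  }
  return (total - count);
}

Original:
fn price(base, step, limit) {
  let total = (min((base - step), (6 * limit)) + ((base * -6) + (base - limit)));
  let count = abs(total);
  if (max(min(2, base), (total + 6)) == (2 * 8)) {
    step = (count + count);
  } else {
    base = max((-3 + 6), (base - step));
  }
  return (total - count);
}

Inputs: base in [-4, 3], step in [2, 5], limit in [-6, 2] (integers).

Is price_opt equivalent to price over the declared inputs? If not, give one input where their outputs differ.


These are not equivalent — on base=-4, step=2, limit=-6 the outputs split (-20 vs 0).
price: total = -10; count = 10; (max(min(2, base), (total + 6)) == (2 * 8)) -> false; base = 3; return -20
price_opt: total = 20; count = 20; (max(min(2, base), (total + 6)) == (8 + 8)) -> false; base = 3; return 0
verdict: not equivalent; witness: base=-4, step=2, limit=-6


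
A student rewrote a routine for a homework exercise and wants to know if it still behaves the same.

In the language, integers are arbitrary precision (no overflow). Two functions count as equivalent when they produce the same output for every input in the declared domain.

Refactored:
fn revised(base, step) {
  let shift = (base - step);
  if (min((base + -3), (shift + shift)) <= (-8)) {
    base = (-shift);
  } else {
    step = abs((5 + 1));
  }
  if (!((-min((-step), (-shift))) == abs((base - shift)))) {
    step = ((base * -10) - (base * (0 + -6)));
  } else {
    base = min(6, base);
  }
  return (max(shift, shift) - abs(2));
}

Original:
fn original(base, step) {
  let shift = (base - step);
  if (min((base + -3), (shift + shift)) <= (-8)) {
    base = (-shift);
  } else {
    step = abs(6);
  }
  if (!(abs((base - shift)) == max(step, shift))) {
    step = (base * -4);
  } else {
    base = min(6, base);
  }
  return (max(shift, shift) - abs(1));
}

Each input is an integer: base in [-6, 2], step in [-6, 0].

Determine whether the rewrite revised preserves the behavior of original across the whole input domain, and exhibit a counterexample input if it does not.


On input base=-6, step=-6, original returns -1 while revised returns -2.
verdict: not equivalent; witness: base=-6, step=-6


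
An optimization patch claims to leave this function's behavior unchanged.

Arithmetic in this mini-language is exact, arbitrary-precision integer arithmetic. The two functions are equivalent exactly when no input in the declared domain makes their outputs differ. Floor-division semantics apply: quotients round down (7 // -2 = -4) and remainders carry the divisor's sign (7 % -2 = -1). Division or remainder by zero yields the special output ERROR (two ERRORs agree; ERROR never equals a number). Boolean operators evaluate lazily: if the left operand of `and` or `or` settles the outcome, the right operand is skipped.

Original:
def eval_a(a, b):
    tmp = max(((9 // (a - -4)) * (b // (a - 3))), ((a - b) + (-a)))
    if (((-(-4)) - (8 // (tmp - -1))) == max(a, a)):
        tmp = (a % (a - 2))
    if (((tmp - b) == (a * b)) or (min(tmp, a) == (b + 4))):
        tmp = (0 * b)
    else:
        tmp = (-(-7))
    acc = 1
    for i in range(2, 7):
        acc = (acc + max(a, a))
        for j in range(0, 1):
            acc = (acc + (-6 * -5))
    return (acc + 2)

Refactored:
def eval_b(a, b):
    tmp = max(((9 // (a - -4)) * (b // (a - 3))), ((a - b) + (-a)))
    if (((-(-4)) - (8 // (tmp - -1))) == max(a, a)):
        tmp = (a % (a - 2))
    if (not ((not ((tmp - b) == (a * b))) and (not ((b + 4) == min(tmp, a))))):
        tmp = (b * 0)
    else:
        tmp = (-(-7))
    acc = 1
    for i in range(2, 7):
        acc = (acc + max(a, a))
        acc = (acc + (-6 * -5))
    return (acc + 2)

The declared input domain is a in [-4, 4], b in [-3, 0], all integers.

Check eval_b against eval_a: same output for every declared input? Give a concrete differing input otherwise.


The two are interchangeable: loop structure differs, plus local variable names differ, plus statement counts differ, plus boolean connective usage differs, and every declared input agrees.
One worked example (a=3, b=-1) — eval_a: divide-by-zero, output ERROR; eval_b: divide-by-zero, output ERROR; agreement on ERROR.
Checked all 36 inputs in the declared domain: the outputs agree on every one.
verdict: equivalent


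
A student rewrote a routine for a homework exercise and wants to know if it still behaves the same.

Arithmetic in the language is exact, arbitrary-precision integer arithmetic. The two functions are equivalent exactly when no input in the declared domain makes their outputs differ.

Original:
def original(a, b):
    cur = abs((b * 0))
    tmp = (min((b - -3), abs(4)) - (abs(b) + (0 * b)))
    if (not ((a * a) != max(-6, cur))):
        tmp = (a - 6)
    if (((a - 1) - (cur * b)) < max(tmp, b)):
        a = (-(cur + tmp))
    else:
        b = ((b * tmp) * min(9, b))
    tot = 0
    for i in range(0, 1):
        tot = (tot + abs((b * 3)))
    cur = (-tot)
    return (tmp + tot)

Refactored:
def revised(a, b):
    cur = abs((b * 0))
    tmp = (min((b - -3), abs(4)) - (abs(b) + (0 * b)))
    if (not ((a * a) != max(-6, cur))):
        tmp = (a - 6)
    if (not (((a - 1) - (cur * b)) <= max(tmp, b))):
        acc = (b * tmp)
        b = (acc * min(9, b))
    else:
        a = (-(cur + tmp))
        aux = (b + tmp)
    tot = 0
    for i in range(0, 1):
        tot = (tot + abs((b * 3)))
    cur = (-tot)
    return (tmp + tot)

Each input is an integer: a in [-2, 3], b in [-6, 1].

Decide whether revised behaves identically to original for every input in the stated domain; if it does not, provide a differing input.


Not equivalent: a=-2, b=-3 separates them (78 vs 6).
original: cur := 0 | tmp := -3 | (not ((a * a) != max(-6, cur))): false | (((a - 1) - (cur * b)) < max(tmp, b)): false | b := -27 | tot := 0 | iter i=0: | tot := 81 | cur := -81 | result 78
revised: cur := 0 | tmp := -3 | (not ((a * a) != max(-6, cur))): false | (not (((a - 1) - (cur * b)) <= max(tmp, b))): false | a := 3 | aux := -6 | tot := 0 | iter i=0: | tot := 9 | cur := -9 | result 6
verdict: not equivalent; witness: a=-2, b=-3


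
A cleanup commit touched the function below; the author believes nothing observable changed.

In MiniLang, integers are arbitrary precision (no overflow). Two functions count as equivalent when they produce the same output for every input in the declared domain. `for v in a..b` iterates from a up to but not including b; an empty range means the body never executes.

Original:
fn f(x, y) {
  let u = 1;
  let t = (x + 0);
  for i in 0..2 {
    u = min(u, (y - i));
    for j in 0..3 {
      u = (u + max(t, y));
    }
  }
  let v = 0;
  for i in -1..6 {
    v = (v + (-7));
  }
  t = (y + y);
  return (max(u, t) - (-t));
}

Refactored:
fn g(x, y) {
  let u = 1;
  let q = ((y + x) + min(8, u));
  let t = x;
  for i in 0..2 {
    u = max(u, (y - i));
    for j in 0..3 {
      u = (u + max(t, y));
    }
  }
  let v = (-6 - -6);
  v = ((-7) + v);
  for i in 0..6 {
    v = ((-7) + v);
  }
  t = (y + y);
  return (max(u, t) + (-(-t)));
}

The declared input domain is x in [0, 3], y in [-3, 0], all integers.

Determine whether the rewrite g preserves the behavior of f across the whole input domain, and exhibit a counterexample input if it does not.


The rewrite breaks on x=0, y=-3, where the results are -10 and -5.
f: u := 1 | t := 0 | iter i=0: | u := -3 | iter j=0: | u := -3 | iter j=1: | u := -3 | iter j=2: | u := -3 | iter i=1: | u := -4 | iter j=0: | u := -4 | iter j=1: | u := -4 | iter j=2: | u := -4 | v := 0 | iter i=-1: | v := -7 | iter i=0: | v := -14 | iter i=1: | v := -21 | iter i=2: | v := -28 | iter i=3: | v := -35 | iter i=4: | v := -42 | iter i=5: | v := -49 | t := -6 | result -10
g: u := 1 | q := -2 | t := 0 | iter i=0: | u := 1 | iter j=0: | u := 1 | iter j=1: | u := 1 | iter j=2: | u := 1 | iter i=1: | u := 1 | iter j=0: | u := 1 | iter j=1: | u := 1 | iter j=2: | u := 1 | v := 0 | v := -7 | iter i=0: | v := -14 | iter i=1: | v := -21 | iter i=2: | v := -28 | iter i=3: | v := -35 | iter i=4: | v := -42 | iter i=5: | v := -49 | t := -6 | result -5
verdict: not equivalent; witness: x=0, y=-3


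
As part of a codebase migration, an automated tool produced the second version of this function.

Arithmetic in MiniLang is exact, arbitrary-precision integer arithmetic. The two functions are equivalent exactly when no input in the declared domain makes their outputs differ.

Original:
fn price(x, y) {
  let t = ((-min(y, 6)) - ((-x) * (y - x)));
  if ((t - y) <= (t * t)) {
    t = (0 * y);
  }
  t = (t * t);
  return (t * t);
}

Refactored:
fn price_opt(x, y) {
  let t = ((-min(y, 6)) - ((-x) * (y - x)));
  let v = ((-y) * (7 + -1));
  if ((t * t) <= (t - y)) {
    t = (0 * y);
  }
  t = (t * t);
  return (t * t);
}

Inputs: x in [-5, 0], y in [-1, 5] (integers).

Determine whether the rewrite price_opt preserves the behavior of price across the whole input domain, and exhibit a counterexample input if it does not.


There is a counterexample at x=-5, y=-1: 0 on one side, 130321 on the other.
price: t=-19, then ((t - y) <= (t * t)) is true, then t=0, then t=0, then returns 0
price_opt: t=-19, then v=6, then ((t * t) <= (t - y)) is false, then t=361, then returns 130321
verdict: not equivalent; witness: x=-5, y=-1


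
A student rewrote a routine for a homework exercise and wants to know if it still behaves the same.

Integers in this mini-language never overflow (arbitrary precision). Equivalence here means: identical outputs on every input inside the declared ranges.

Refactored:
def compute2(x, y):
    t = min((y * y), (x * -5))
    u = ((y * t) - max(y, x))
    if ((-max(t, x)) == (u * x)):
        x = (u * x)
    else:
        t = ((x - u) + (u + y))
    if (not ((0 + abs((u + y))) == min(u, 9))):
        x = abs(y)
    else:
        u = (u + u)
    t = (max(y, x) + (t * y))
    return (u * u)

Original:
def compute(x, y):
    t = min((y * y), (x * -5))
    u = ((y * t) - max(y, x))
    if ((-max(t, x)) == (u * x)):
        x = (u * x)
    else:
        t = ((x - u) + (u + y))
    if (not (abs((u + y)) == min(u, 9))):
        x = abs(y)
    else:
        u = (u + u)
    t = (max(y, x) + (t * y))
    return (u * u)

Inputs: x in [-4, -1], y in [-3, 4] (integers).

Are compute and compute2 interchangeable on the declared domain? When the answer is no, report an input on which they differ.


Differences: constant usage differs, and arithmetic usage differs — yet all 32 inputs agree.
verdict: equivalent


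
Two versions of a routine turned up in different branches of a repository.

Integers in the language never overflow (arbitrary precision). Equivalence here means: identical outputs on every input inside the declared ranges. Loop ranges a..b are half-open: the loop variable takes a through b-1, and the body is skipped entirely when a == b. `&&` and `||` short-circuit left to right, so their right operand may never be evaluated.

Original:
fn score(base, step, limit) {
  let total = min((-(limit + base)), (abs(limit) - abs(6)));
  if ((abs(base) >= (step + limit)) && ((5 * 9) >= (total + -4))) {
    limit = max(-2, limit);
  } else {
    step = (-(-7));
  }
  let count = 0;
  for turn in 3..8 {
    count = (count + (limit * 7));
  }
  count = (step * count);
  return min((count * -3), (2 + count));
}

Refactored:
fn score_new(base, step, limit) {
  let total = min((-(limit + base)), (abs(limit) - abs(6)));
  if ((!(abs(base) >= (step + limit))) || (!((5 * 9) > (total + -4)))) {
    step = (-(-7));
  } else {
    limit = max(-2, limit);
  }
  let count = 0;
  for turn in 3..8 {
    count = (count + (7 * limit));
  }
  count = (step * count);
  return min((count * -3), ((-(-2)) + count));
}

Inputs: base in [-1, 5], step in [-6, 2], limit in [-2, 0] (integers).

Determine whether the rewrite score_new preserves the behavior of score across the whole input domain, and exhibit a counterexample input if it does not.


Equivalent. Although `((5 * 9) >= (total + -4))` became `((5 * 9) > (total + -4))`, no input in the stated domain can expose it.
An exhaustive pass over the 189 declared inputs shows identical outputs.
As a probe, take base=4, step=-3, limit=-2: score runs total=-4, then ((abs(base) >= (step + limit)) && ((5 * 9) >= (total + -4))) is true, then limit=-2, then count=0, then (turn=3), then count=-14, then (turn=4), then count=-28, then (turn=5), then count=-42, then (turn=6), then count=-56, then (turn=7), then count=-70, then count=210, then returns -630; score_new runs total=-4, then ((!(abs(base) >= (step + limit))) || (!((5 * 9) > (total + -4)))) is false, then limit=-2, then count=0, then (turn=3), then count=-14, then (turn=4), then count=-28, then (turn=5), then count=-42, then (turn=6), then count=-56, then (turn=7), then count=-70, then count=210, then returns -630; both end at -630.
verdict: equivalent


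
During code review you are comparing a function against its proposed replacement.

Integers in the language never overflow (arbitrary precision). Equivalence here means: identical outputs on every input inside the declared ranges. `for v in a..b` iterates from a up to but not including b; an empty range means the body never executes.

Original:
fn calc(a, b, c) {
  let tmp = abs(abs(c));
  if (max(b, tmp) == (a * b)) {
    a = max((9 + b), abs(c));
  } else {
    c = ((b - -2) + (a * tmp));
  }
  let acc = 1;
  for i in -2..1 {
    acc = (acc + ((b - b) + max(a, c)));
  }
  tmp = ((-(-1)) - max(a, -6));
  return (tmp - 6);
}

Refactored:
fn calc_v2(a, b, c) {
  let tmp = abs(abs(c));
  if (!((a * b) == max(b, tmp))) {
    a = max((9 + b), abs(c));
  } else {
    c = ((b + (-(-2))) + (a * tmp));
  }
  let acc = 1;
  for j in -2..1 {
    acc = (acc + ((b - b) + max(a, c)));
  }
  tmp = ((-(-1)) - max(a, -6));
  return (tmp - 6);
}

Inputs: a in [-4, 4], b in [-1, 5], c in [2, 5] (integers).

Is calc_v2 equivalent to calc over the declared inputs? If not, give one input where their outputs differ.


Not equivalent: a=-4, b=-1, c=2 separates them (-1 vs -13).
calc: tmp=2, then (max(b, tmp) == (a * b)) is false, then c=-7, then acc=1, then (i=-2), then acc=-3, then (i=-1), then acc=-7, then (i=0), then acc=-11, then tmp=5, then returns -1
calc_v2: tmp=2, then (!((a * b) == max(b, tmp))) is true, then a=8, then acc=1, then (j=-2), then acc=9, then (j=-1), then acc=17, then (j=0), then acc=25, then tmp=-7, then returns -13
verdict: not equivalent; witness: a=-4, b=-1, c=2


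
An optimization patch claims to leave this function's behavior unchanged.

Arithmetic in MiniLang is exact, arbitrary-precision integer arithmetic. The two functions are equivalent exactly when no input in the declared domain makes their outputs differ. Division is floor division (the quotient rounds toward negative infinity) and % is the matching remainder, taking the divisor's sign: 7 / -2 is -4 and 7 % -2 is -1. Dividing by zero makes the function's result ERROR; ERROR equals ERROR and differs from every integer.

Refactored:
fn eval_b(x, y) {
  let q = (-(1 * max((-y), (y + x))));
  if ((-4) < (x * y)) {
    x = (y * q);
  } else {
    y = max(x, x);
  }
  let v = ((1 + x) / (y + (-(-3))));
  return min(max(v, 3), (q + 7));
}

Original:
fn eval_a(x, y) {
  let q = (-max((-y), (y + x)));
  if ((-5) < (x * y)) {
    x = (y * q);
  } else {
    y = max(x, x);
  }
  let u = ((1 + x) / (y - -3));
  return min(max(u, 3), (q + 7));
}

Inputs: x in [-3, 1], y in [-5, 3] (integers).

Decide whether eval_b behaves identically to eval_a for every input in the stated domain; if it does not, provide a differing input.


The suspicious edit (`5` became `4`) never changes the result for any input inside the declared domain; all 45 inputs agree.
verdict: equivalent


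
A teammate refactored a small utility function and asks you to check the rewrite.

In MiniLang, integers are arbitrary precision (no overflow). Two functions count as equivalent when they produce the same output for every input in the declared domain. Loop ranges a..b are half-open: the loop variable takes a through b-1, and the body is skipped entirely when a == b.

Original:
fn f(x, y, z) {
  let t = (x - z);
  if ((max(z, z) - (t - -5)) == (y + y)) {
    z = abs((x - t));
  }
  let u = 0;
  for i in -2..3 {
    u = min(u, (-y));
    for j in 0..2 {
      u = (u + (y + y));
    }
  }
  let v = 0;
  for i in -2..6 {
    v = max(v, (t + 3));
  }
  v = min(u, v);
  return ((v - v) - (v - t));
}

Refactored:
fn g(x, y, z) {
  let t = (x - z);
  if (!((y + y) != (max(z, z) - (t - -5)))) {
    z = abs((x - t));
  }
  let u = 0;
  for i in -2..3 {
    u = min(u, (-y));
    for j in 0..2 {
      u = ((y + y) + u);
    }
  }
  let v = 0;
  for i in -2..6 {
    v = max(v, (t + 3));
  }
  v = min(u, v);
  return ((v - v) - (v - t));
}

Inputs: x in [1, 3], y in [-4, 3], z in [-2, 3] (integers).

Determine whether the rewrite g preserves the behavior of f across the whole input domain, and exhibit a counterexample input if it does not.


Differences: boolean connective usage differs, and comparison usage differs — yet all 144 inputs agree.
verdict: equivalent


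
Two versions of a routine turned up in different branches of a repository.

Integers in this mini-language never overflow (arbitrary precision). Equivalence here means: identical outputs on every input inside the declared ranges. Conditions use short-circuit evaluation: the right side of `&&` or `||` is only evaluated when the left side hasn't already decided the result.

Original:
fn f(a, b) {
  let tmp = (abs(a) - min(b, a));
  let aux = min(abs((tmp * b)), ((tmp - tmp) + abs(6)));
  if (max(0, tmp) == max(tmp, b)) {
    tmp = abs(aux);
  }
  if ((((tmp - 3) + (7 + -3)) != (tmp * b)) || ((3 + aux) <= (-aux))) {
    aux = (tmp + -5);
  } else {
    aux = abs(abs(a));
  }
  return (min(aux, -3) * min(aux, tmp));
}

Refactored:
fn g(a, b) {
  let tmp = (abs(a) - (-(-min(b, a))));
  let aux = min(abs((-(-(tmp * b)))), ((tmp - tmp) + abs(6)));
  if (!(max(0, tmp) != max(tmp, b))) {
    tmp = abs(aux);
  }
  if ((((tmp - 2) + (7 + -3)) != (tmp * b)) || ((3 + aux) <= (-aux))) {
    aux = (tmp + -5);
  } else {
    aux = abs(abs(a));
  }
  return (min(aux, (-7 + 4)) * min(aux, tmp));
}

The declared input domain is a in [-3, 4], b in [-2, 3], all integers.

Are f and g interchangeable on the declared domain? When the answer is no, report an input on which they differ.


Consider the input a=3, b=2.
f: tmp becomes 1; next aux becomes 2; next (max(0, tmp) == max(tmp, b)) evaluates to false; next ((((tmp - 3) + (7 + -3)) != (tmp * b)) || ((3 + aux) <= (-aux))) evaluates to false; next aux becomes 3; next final value -3
g: tmp becomes 1; next aux becomes 2; next (!(max(0, tmp) != max(tmp, b))) evaluates to false; next ((((tmp - 2) + (7 + -3)) != (tmp * b)) || ((3 + aux) <= (-aux))) evaluates to true; next aux becomes -4; next final value 16
-3 and 16 differ, so these are not the same function on this domain.
verdict: not equivalent; witness: a=3, b=2


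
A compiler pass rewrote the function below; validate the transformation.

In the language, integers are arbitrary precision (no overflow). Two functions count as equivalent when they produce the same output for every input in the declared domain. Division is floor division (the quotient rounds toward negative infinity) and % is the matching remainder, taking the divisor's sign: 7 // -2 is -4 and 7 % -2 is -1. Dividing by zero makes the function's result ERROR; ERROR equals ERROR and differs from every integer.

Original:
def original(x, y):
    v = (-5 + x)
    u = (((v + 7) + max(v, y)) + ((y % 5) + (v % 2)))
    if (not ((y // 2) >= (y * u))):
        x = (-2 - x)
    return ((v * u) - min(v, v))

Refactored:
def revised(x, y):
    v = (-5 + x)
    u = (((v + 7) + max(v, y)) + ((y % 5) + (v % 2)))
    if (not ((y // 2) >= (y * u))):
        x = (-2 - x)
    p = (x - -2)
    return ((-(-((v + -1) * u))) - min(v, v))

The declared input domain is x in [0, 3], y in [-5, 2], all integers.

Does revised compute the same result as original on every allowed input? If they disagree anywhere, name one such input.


These are not equivalent — on x=0, y=-5 the outputs split (15 vs 17).
original: v := -5 | u := -2 | (not ((y // 2) >= (y * u))): true | x := -2 | result 15
revised: v := -5 | u := -2 | (not ((y // 2) >= (y * u))): true | x := -2 | p := 0 | result 17
verdict: not equivalent; witness: x=0, y=-5


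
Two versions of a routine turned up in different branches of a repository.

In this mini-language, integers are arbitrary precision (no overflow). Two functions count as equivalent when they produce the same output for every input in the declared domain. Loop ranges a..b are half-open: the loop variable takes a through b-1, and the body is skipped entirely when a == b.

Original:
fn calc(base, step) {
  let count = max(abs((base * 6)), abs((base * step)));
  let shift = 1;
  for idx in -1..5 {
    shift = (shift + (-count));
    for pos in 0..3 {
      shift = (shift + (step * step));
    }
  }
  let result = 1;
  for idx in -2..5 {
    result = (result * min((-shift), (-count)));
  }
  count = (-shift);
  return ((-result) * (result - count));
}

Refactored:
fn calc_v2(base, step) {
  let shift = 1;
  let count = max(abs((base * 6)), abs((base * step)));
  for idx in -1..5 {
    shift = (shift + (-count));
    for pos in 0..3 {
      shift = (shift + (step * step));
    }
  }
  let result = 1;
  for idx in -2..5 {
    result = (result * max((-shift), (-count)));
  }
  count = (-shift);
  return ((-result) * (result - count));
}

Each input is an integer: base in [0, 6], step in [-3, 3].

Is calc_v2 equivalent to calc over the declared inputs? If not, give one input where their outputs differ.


The rewrite breaks on base=0, step=-3, where the results are -9346014740476228978237201906968 and 0.
calc: count := 0 | shift := 1 | iter idx=-1: | shift := 1 | iter pos=0: | shift := 10 | iter pos=1: | shift := 19 | iter pos=2: | shift := 28 | iter idx=0: | shift := 28 | iter pos=0: | shift := 37 | iter pos=1: | shift := 46 | iter pos=2: | shift := 55 | iter idx=1: | shift := 55 | iter pos=0: | shift := 64 | iter pos=1: | shift := 73 | iter pos=2: | shift := 82 | iter idx=2: | shift := 82 | iter pos=0: | shift := 91 | iter pos=1: | shift := 100 | iter pos=2: | shift := 109 | iter idx=3: | shift := 109 | iter pos=0: | shift := 118 | iter pos=1: | shift := 127 | iter pos=2: | shift := 136 | iter idx=4: | shift := 136 | iter pos=0: | shift := 145 | iter pos=1: | shift := 154 | iter pos=2: | shift := 163 | result := 1 | iter idx=-2: | result := -163 | iter idx=-1: | result := 26569 | iter idx=0: | result := -4330747 | iter idx=1: | result := 705911761 | iter idx=2: | result := -115063617043 | iter idx=3: | result := 18755369578009 | iter idx=4: | result := -3057125241215467 | count := -163 | result -9346014740476228978237201906968
calc_v2: shift := 1 | count := 0 | iter idx=-1: | shift := 1 | iter pos=0: | shift := 10 | iter pos=1: | shift := 19 | iter pos=2: | shift := 28 | iter idx=0: | shift := 28 | iter pos=0: | shift := 37 | iter pos=1: | shift := 46 | iter pos=2: | shift := 55 | iter idx=1: | shift := 55 | iter pos=0: | shift := 64 | iter pos=1: | shift := 73 | iter pos=2: | shift := 82 | iter idx=2: | shift := 82 | iter pos=0: | shift := 91 | iter pos=1: | shift := 100 | iter pos=2: | shift := 109 | iter idx=3: | shift := 109 | iter pos=0: | shift := 118 | iter pos=1: | shift := 127 | iter pos=2: | shift := 136 | iter idx=4: | shift := 136 | iter pos=0: | shift := 145 | iter pos=1: | shift := 154 | iter pos=2: | shift := 163 | result := 1 | iter idx=-2: | result := 0 | iter idx=-1: | result := 0 | iter idx=0: | result := 0 | iter idx=1: | result := 0 | iter idx=2: | result := 0 | iter idx=3: | result := 0 | iter idx=4: | result := 0 | count := -163 | result 0
verdict: not equivalent; witness: base=0, step=-3


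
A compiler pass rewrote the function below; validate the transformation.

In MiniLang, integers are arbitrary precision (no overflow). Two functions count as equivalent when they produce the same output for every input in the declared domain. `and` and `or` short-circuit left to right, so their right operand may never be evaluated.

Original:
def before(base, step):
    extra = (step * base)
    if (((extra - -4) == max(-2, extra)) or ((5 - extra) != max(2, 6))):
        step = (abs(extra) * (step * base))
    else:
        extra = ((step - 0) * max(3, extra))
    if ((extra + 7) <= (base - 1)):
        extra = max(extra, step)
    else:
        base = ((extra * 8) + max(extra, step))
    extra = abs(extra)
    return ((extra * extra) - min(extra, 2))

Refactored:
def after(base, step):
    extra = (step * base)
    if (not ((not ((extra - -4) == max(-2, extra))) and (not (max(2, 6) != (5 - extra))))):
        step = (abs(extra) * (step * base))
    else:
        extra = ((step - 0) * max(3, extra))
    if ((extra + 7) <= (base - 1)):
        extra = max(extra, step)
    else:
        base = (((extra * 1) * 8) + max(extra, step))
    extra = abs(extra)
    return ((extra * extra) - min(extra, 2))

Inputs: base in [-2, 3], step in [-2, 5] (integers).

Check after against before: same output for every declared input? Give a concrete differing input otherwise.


The two are interchangeable: arithmetic usage differs, plus boolean connective usage differs, plus constant usage differs, and every declared input agrees.
Tracing base=2, step=2: before: extra becomes 4; next (((extra - -4) == max(-2, extra)) or ((5 - extra) != max(2, 6))) evaluates to true; next step becomes 16; next ((extra + 7) <= (base - 1)) evaluates to false; next base becomes 48; next extra becomes 4; next final value 14 | after: extra becomes 4; next (not ((not ((extra - -4) == max(-2, extra))) and (not (max(2, 6) != (5 - extra))))) evaluates to true; next step becomes 16; next ((extra + 7) <= (base - 1)) evaluates to false; next base becomes 48; next extra becomes 4; next final value 14 — matching result 14.
Checked all 48 inputs in the declared domain: the outputs agree on every one.
verdict: equivalent


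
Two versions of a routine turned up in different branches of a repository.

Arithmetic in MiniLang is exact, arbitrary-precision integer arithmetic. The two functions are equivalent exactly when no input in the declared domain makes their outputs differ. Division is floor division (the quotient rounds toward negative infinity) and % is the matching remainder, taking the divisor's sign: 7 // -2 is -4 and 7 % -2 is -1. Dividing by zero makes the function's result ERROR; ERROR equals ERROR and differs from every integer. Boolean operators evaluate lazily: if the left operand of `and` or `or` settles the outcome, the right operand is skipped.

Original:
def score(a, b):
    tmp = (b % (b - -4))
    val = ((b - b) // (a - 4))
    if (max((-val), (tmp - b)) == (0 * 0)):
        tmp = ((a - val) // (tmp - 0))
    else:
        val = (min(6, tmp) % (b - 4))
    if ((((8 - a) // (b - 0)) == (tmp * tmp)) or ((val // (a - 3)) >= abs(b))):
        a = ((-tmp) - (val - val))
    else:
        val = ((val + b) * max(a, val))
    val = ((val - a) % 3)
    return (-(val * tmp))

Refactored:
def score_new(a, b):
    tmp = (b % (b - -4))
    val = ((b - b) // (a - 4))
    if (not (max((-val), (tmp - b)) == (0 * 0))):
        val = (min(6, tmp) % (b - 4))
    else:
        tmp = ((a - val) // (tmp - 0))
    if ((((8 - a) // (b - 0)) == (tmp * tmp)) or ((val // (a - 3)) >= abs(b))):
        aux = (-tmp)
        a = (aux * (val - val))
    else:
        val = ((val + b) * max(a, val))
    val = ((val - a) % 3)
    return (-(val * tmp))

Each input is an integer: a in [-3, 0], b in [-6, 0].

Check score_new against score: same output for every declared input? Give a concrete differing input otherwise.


The rewrite breaks on a=0, b=-1, where the results are -4 and 0.
score: tmp becomes 2; next val becomes 0; next (max((-val), (tmp - b)) == (0 * 0)) evaluates to false; next val becomes -3; next ((((8 - a) // (b - 0)) == (tmp * tmp)) or ((val // (a - 3)) >= abs(b))) evaluates to true; next a becomes -2; next val becomes 2; next final value -4
score_new: tmp becomes 2; next val becomes 0; next (not (max((-val), (tmp - b)) == (0 * 0))) evaluates to true; next val becomes -3; next ((((8 - a) // (b - 0)) == (tmp * tmp)) or ((val // (a - 3)) >= abs(b))) evaluates to true; next aux becomes -2; next a becomes 0; next val becomes 0; next final value 0
verdict: not equivalent; witness: a=0, b=-1


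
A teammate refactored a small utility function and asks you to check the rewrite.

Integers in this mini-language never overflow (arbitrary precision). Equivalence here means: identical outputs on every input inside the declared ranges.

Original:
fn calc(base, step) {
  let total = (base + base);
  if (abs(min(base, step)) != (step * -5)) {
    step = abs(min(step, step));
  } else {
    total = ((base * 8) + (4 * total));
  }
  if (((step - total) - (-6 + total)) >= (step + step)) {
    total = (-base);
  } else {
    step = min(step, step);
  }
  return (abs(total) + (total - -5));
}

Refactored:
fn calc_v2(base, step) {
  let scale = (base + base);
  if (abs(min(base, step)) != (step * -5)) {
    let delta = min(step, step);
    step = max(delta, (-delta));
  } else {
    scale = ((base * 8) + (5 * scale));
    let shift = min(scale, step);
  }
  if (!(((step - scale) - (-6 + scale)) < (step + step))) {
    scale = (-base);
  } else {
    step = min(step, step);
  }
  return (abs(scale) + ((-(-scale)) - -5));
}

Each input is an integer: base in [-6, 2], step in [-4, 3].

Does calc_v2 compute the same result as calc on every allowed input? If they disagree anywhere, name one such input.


On input base=1, step=0, calc returns 37 while calc_v2 returns 41.
verdict: not equivalent; witness: base=1, step=0


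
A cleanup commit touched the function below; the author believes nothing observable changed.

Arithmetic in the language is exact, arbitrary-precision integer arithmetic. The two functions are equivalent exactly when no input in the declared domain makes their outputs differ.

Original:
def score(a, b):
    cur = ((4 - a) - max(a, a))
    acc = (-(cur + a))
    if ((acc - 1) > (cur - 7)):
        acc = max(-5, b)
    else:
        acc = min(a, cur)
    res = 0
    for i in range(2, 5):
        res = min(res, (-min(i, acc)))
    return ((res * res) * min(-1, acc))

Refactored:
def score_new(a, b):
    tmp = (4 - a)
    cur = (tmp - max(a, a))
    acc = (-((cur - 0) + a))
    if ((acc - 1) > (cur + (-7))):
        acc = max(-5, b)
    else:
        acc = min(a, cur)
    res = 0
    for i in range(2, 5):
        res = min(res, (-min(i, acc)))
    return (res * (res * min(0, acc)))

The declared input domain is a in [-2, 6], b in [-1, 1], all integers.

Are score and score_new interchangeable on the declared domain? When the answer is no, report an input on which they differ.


Evaluate both at a=1, b=1.
score: cur = 2; acc = -3; ((acc - 1) > (cur - 7)) -> true; acc = 1; res = 0; [i=2]; res = -1; [i=3]; res = -1; [i=4]; res = -1; return -1
score_new: tmp = 3; cur = 2; acc = -3; ((acc - 1) > (cur + (-7))) -> true; acc = 1; res = 0; [i=2]; res = -1; [i=3]; res = -1; [i=4]; res = -1; return 0
-1 against 0: the behavior changed.
verdict: not equivalent; witness: a=1, b=1
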